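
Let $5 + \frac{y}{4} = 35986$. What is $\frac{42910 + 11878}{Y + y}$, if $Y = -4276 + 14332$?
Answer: $\frac{13697}{38495} \approx 0.35581$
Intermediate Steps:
$y = 143924$ ($y = -20 + 4 \cdot 35986 = -20 + 143944 = 143924$)
$Y = 10056$
$\frac{42910 + 11878}{Y + y} = \frac{42910 + 11878}{10056 + 143924} = \frac{54788}{153980} = 54788 \cdot \frac{1}{153980} = \frac{13697}{38495}$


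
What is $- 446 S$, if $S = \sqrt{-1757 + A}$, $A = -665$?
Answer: $- 446 i \sqrt{2422} \approx - 21949.0 i$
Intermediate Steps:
$S = i \sqrt{2422}$ ($S = \sqrt{-1757 - 665} = \sqrt{-2422} = i \sqrt{2422} \approx 49.214 i$)
$- 446 S = - 446 i \sqrt{2422}$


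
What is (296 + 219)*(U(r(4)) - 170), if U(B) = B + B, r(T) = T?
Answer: -83430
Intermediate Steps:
U(B) = 2*B
(296 + 219)*(U(r(4)) - 170) = (296 + 219)*(2*4 - 170) = 515*(8 - 170) = 515*(-162) = -83430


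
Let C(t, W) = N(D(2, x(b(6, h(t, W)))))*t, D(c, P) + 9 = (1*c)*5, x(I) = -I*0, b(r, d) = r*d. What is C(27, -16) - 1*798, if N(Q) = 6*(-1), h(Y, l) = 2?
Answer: -960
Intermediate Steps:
b(r, d) = d*r
x(I) = 0 (x(I) = -1*0 = 0)
D(c, P) = -9 + 5*c (D(c, P) = -9 + (1*c)*5 = -9 + c*5 = -9 + 5*c)
N(Q) = -6
C(t, W) = -6*t
C(27, -16) - 1*798 = -6*27 - 1*798 = -162 - 798 = -960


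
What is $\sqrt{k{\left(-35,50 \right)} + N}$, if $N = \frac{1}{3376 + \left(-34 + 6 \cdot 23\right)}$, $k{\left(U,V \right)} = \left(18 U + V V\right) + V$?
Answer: $\frac{\sqrt{5812992870}}{1740} \approx 43.818$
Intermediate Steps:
$k{\left(U,V \right)} = V + V^{2} + 18 U$ ($k{\left(U,V \right)} = \left(18 U + V^{2}\right) + V = \left(V^{2} + 18 U\right) + V = V + V^{2} + 18 U$)
$N = \frac{1}{3480}$ ($N = \frac{1}{3376 + \left(-34 + 138\right)} = \frac{1}{3376 + 104} = \frac{1}{3480} \approx 0.00028736$)
$\sqrt{k{\left(-35,50 \right)} + N} = \sqrt{\left(50 + 50^{2} + 18 \left(-35\right)\right) + \frac{1}{3480}} = \sqrt{\left(50 + 2500 - 630\right) + \frac{1}{3480}} = \sqrt{1920 + \frac{1}{3480}} = \sqrt{\frac{6681601}{3480}} = \frac{\sqrt{5812992870}}{1740}$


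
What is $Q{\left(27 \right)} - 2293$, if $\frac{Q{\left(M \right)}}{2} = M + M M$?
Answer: $-781$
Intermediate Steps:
$Q{\left(M \right)} = 2 M + 2 M^{2}$ ($Q{\left(M \right)} = 2 \left(M + M M\right) = 2 \left(M + M^{2}\right) = 2 M + 2 M^{2}$)
$Q{\left(27 \right)} - 2293 = 2 \cdot 27 \left(1 + 27\right) - 2293 = 2 \cdot 27 \cdot 28 - 2293 = 1512 - 2293 = -781$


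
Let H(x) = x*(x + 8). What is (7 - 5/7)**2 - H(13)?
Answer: -11441/49 ≈ -233.49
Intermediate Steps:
H(x) = x*(8 + x)
(7 - 5/7)**2 - H(13) = (7 - 5/7)**2 - 13*(8 + 13) = (7 - 5*1/7)**2 - 13*21 = (7 - 5/7)**2 - 1*273 = (44/7)**2 - 273 = 1936/49 - 273 = -11441/49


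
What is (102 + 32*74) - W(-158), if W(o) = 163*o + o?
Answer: 28382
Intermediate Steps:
W(o) = 164*o
(102 + 32*74) - W(-158) = (102 + 32*74) - 164*(-158) = (102 + 2368) - 1*(-25912) = 2470 + 25912 = 28382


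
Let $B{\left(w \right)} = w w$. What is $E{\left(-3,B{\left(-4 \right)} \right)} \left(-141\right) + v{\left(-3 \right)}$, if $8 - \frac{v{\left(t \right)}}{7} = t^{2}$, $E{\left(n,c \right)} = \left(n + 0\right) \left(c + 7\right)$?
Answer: $9722$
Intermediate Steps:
$B{\left(w \right)} = w^{2}$
$E{\left(n,c \right)} = n \left(7 + c\right)$
$v{\left(t \right)} = 56 - 7 t^{2}$
$E{\left(-3,B{\left(-4 \right)} \right)} \left(-141\right) + v{\left(-3 \right)} = - 3 \left(7 + \left(-4\right)^{2}\right) \left(-141\right) + \left(56 - 7 \left(-3\right)^{2}\right) = - 3 \left(7 + 16\right) \left(-141\right) + \left(56 - 63\right) = \left(-3\right) 23 \left(-141\right) + \left(56 - 63\right) = \left(-69\right) \left(-141\right) - 7 = 9729 - 7 = 9722$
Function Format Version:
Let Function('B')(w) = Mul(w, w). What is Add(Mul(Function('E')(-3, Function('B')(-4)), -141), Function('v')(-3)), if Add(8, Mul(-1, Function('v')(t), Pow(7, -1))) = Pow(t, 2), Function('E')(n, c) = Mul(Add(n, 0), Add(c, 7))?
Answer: 9722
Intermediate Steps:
Function('B')(w) = Pow(w, 2)
Function('E')(n, c) = Mul(n, Add(7, c))
Function('v')(t) = Add(56, Mul(-7, Pow(t, 2)))
Add(Mul(Function('E')(-3, Function('B')(-4)), -141), Function('v')(-3)) = Add(Mul(Mul(-3, Add(7, Pow(-4, 2))), -141), Add(56, Mul(-7, Pow(-3, 2)))) = Add(Mul(Mul(-3, Add(7, 16)), -141), Add(56, Mul(-7, 9))) = Add(Mul(Mul(-3, 23), -141), Add(56, -63)) = Add(Mul(-69, -141), -7) = Add(9729, -7) = 9722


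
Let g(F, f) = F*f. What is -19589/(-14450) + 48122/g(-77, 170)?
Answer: -2582017/1112650 ≈ -2.3206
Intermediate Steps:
-19589/(-14450) + 48122/g(-77, 170) = -19589/(-14450) + 48122/((-77*170)) = -19589*(-1/14450) + 48122/(-13090) = 19589/14450 + 48122*(-1/13090) = 19589/14450 - 24061/6545 = -2582017/1112650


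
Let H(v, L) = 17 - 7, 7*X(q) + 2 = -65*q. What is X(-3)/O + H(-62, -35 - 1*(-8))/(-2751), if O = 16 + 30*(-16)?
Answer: -80489/1276464 ≈ -0.063056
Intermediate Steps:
X(q) = -2/7 - 65*q/7 (X(q) = -2/7 + (-65*q)/7 = -2/7 - 65*q/7)
H(v, L) = 10
O = -464 (O = 16 - 480 = -464)
X(-3)/O + H(-62, -35 - 1*(-8))/(-2751) = (-2/7 - 65/7*(-3))/(-464) + 10/(-2751) = (-2/7 + 195/7)*(-1/464) + 10*(-1/2751) = (193/7)*(-1/464) - 10/2751 = -193/3248 - 10/2751 = -80489/1276464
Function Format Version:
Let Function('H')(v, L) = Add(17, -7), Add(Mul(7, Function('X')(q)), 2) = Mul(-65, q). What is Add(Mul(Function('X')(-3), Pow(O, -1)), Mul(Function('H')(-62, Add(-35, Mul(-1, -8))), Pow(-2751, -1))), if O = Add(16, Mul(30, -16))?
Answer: Rational(-80489, 1276464) ≈ -0.063056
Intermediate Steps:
Function('X')(q) = Add(Rational(-2, 7), Mul(Rational(-65, 7), q)) (Function('X')(q) = Add(Rational(-2, 7), Mul(Rational(1, 7), Mul(-65, q))) = Add(Rational(-2, 7), Mul(Rational(-65, 7), q)))
Function('H')(v, L) = 10
O = -464 (O = Add(16, -480) = -464)
Add(Mul(Function('X')(-3), Pow(O, -1)), Mul(Function('H')(-62, Add(-35, Mul(-1, -8))), Pow(-2751, -1))) = Add(Mul(Add(Rational(-2, 7), Mul(Rational(-65, 7), -3)), Pow(-464, -1)), Mul(10, Pow(-2751, -1))) = Add(Mul(Add(Rational(-2, 7), Rational(195, 7)), Rational(-1, 464)), Mul(10, Rational(-1, 2751))) = Add(Mul(Rational(193, 7), Rational(-1, 464)), Rational(-10, 2751)) = Add(Rational(-193, 3248), Rational(-10, 2751)) = Rational(-80489, 1276464)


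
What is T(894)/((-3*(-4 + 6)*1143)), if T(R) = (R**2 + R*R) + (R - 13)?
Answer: -1599353/6858 ≈ -233.21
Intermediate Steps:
T(R) = -13 + R + 2*R**2 (T(R) = (R**2 + R**2) + (-13 + R) = 2*R**2 + (-13 + R) = -13 + R + 2*R**2)
T(894)/((-3*(-4 + 6)*1143)) = (-13 + 894 + 2*894**2)/((-3*(-4 + 6)*1143)) = (-13 + 894 + 2*799236)/((-3*2*1143)) = (-13 + 894 + 1598472)/((-6*1143)) = 1599353/(-6858) = 1599353*(-1/6858) = -1599353/6858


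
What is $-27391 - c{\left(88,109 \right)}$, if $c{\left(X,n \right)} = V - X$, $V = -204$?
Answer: $-27099$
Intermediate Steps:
$c{\left(X,n \right)} = -204 - X$
$-27391 - c{\left(88,109 \right)} = -27391 - \left(-204 - 88\right) = -27391 - -292 = -27391 + 292 = -27099$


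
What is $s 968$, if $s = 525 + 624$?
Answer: $1112232$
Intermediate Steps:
$s = 1149$
$s 968 = 1149 \cdot 968 = 1112232$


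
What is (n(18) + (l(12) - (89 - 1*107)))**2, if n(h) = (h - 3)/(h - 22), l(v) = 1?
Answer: 3721/16 ≈ 232.56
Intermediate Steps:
n(h) = (-3 + h)/(-22 + h)
(n(18) + (l(12) - (89 - 1*107)))**2 = ((-3 + 18)/(-22 + 18) + (1 - (89 - 1*107)))**2 = (15/(-4) + (1 - (89 - 107)))**2 = (-1/4*15 + (1 - 1*(-18)))**2 = (-15/4 + (1 + 18))**2 = (-15/4 + 19)**2 = (61/4)**2 = 3721/16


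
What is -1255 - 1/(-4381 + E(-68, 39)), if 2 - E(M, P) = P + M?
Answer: -5459249/4350 ≈ -1255.0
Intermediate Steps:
E(M, P) = 2 - M - P (E(M, P) = 2 - (P + M) = 2 - (M + P) = 2 + (-M - P) = 2 - M - P)
-1255 - 1/(-4381 + E(-68, 39)) = -1255 - 1/(-4381 + (2 - 1*(-68) - 1*39)) = -1255 - 1/(-4381 + (2 + 68 - 39)) = -1255 - 1/(-4381 + 31) = -1255 - 1/(-4350) = -1255 - 1*(-1/4350) = -1255 + 1/4350 = -5459249/4350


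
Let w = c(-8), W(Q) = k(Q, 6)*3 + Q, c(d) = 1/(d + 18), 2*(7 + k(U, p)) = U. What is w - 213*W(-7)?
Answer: 41003/5 ≈ 8200.6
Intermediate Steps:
k(U, p) = -7 + U/2
c(d) = 1/(18 + d)
W(Q) = -21 + 5*Q/2 (W(Q) = (-7 + Q/2)*3 + Q = (-21 + 3*Q/2) + Q = -21 + 5*Q/2)
w = ⅒ (w = 1/(18 - 8) = 1/10 = ⅒ ≈ 0.10000)
w - 213*W(-7) = ⅒ - 213*(-21 + (5/2)*(-7)) = ⅒ - 213*(-21 - 35/2) = ⅒ - 213*(-77/2) = ⅒ + 16401/2 = 41003/5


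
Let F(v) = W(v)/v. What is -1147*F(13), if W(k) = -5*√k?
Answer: 5735*√13/13 ≈ 1590.6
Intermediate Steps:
F(v) = -5/√v (F(v) = (-5*√v)/v = -5/√v)
-1147*F(13) = -(-5735)/√13 = -(-5735)*√13/13 = 5735*√13/13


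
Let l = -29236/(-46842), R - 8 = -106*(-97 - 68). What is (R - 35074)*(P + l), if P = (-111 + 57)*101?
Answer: 2244868517216/23421 ≈ 9.5849e+7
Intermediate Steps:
R = 17498 (R = 8 - 106*(-97 - 68) = 8 - 106*(-165) = 8 + 17490 = 17498)
P = -5454 (P = -54*101 = -5454)
l = 14618/23421 (l = -29236*(-1/46842) = 14618/23421 ≈ 0.62414)
(R - 35074)*(P + l) = (17498 - 35074)*(-5454 + 14618/23421) = -17576*(-127723516/23421) = 2244868517216/23421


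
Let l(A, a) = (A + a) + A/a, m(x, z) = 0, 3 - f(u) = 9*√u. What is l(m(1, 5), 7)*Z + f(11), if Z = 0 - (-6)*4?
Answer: 171 - 9*√11 ≈ 141.15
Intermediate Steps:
f(u) = 3 - 9*√u
l(A, a) = A + a + A/a
Z = 24 (Z = 0 - 2*(-12) = 0 + 24 = 24)
l(m(1, 5), 7)*Z + f(11) = (0 + 7 + 0/7)*24 + (3 - 9*√11) = (0 + 7 + 0*(⅐))*24 + (3 - 9*√11) = (0 + 7 + 0)*24 + (3 - 9*√11) = 7*24 + (3 - 9*√11) = 168 + (3 - 9*√11) = 171 - 9*√11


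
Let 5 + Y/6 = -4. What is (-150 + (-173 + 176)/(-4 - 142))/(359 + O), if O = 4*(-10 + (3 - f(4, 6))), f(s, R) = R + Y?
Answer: -21903/76358 ≈ -0.28685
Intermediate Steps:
Y = -54 (Y = -30 + 6*(-4) = -30 - 24 = -54)
f(s, R) = -54 + R (f(s, R) = R - 54 = -54 + R)
O = 164 (O = 4*(-10 + (3 - (-54 + 6))) = 4*(-10 + (3 - 1*(-48))) = 4*(-10 + (3 + 48)) = 4*(-10 + 51) = 4*41 = 164)
(-150 + (-173 + 176)/(-4 - 142))/(359 + O) = (-150 + (-173 + 176)/(-4 - 142))/(359 + 164) = (-150 + 3/(-146))/523 = (-150 + 3*(-1/146))*(1/523) = (-150 - 3/146)*(1/523) = -21903/146*1/523 = -21903/76358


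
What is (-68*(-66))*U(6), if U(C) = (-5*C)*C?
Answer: -807840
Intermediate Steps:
U(C) = -5*C**2
(-68*(-66))*U(6) = (-68*(-66))*(-5*6**2) = 4488*(-5*36) = 4488*(-180) = -807840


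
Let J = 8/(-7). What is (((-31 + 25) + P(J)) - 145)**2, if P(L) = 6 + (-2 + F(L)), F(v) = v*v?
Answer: 50965321/2401 ≈ 21227.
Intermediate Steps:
J = -8/7 (J = 8*(-1/7) = -8/7 ≈ -1.1429)
F(v) = v**2
P(L) = 4 + L**2 (P(L) = 6 + (-2 + L**2) = 4 + L**2)
(((-31 + 25) + P(J)) - 145)**2 = (((-31 + 25) + (4 + (-8/7)**2)) - 145)**2 = ((-6 + (4 + 64/49)) - 145)**2 = ((-6 + 260/49) - 145)**2 = (-34/49 - 145)**2 = (-7139/49)**2 = 50965321/2401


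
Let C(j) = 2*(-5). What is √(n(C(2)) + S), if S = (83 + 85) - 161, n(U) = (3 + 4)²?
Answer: 2*√14 ≈ 7.4833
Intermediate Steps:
C(j) = -10
n(U) = 49 (n(U) = 7² = 49)
S = 7 (S = 168 - 161 = 7)
√(n(C(2)) + S) = √(49 + 7) = √56 = 2*√14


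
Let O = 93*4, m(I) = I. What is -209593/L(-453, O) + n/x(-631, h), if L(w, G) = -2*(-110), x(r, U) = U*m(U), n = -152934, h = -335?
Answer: -4711043981/4937900 ≈ -954.06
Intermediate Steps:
x(r, U) = U² (x(r, U) = U*U = U²)
O = 372
L(w, G) = 220
-209593/L(-453, O) + n/x(-631, h) = -209593/220 - 152934/((-335)²) = -209593*1/220 - 152934/112225 = -209593/220 - 152934*1/112225 = -209593/220 - 152934/112225 = -4711043981/4937900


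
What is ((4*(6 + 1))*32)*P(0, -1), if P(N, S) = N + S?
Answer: -896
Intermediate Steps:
((4*(6 + 1))*32)*P(0, -1) = ((4*(6 + 1))*32)*(0 - 1) = ((4*7)*32)*(-1) = (28*32)*(-1) = 896*(-1) = -896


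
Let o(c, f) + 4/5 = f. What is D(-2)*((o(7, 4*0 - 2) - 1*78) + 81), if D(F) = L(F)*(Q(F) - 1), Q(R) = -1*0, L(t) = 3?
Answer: -⅗ ≈ -0.60000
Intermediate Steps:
o(c, f) = -⅘ + f
Q(R) = 0
D(F) = -3 (D(F) = 3*(0 - 1) = 3*(-1) = -3)
D(-2)*((o(7, 4*0 - 2) - 1*78) + 81) = -3*(((-⅘ + (4*0 - 2)) - 1*78) + 81) = -3*(((-⅘ + (0 - 2)) - 78) + 81) = -3*(((-⅘ - 2) - 78) + 81) = -3*((-14/5 - 78) + 81) = -3*(-404/5 + 81) = -3*⅕ = -⅗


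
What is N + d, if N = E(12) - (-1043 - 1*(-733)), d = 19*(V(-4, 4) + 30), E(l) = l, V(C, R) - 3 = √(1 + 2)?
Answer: 949 + 19*√3 ≈ 981.91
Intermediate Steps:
V(C, R) = 3 + √3 (V(C, R) = 3 + √(1 + 2) = 3 + √3)
d = 627 + 19*√3 (d = 19*((3 + √3) + 30) = 19*(33 + √3) = 627 + 19*√3 ≈ 659.91)
N = 322 (N = 12 - (-1043 - 1*(-733)) = 12 - (-1043 + 733) = 12 - 1*(-310) = 12 + 310 = 322)
N + d = 322 + (627 + 19*√3) = 949 + 19*√3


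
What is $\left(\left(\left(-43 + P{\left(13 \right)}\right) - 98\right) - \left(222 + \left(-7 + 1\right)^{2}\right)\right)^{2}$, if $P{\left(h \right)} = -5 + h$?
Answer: $152881$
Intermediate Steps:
$\left(\left(\left(-43 + P{\left(13 \right)}\right) - 98\right) - \left(222 + \left(-7 + 1\right)^{2}\right)\right)^{2} = \left(\left(\left(-43 + \left(-5 + 13\right)\right) - 98\right) - \left(222 + \left(-7 + 1\right)^{2}\right)\right)^{2} = \left(\left(\left(-43 + 8\right) - 98\right) - 258\right)^{2} = \left(\left(-35 - 98\right) - 258\right)^{2} = \left(-133 - 258\right)^{2} = \left(-391\right)^{2} = 152881$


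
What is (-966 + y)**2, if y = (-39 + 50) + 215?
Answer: 547600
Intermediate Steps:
y = 226 (y = 11 + 215 = 226)
(-966 + y)**2 = (-966 + 226)**2 = (-740)**2 = 547600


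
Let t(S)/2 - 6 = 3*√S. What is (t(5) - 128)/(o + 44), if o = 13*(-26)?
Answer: 58/147 - √5/49 ≈ 0.34892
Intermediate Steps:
t(S) = 12 + 6*√S (t(S) = 12 + 2*(3*√S) = 12 + 6*√S)
o = -338
(t(5) - 128)/(o + 44) = ((12 + 6*√5) - 128)/(-338 + 44) = (-116 + 6*√5)/(-294) = (-116 + 6*√5)*(-1/294) = 58/147 - √5/49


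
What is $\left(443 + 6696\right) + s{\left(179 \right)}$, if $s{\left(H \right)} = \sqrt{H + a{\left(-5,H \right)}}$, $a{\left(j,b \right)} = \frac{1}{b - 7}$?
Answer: $7139 + \frac{3 \sqrt{147103}}{86} \approx 7152.4$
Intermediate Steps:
$a{\left(j,b \right)} = \frac{1}{-7 + b}$
$s{\left(H \right)} = \sqrt{H + \frac{1}{-7 + H}}$
$\left(443 + 6696\right) + s{\left(179 \right)} = \left(443 + 6696\right) + \sqrt{\frac{1 + 179 \left(-7 + 179\right)}{-7 + 179}} = 7139 + \sqrt{\frac{1 + 179 \cdot 172}{172}} = 7139 + \sqrt{\frac{1 + 30788}{172}} = 7139 + \sqrt{\frac{1}{172} \cdot 30789} = 7139 + \sqrt{\frac{30789}{172}} = 7139 + \frac{3 \sqrt{147103}}{86}$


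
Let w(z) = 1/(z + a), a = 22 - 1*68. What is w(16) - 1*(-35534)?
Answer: 1066019/30 ≈ 35534.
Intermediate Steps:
a = -46 (a = 22 - 68 = -46)
w(z) = 1/(-46 + z) (w(z) = 1/(z - 46) = 1/(-46 + z))
w(16) - 1*(-35534) = 1/(-46 + 16) - 1*(-35534) = 1/(-30) + 35534 = -1/30 + 35534 = 1066019/30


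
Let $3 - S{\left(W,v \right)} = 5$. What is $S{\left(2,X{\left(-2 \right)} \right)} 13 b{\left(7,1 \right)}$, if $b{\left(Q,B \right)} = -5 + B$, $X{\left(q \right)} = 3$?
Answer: $104$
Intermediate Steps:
$S{\left(W,v \right)} = -2$ ($S{\left(W,v \right)} = 3 - 5 = -2$)
$S{\left(2,X{\left(-2 \right)} \right)} 13 b{\left(7,1 \right)} = \left(-2\right) 13 \left(-5 + 1\right) = \left(-26\right) \left(-4\right) = 104$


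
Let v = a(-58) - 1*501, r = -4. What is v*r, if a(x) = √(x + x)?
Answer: 2004 - 8*I*√29 ≈ 2004.0 - 43.081*I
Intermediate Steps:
a(x) = √2*√x (a(x) = √(2*x) = √2*√x)
v = -501 + 2*I*√29 (v = √2*√(-58) - 1*501 = √2*(I*√58) - 501 = 2*I*√29 - 501 = -501 + 2*I*√29 ≈ -501.0 + 10.77*I)
v*r = (-501 + 2*I*√29)*(-4) = 2004 - 8*I*√29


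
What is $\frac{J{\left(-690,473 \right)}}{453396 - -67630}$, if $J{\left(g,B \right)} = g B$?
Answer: $- \frac{14835}{23683} \approx -0.6264$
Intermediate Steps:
$J{\left(g,B \right)} = B g$
$\frac{J{\left(-690,473 \right)}}{453396 - -67630} = \frac{473 \left(-690\right)}{453396 - -67630} = - \frac{326370}{453396 + 67630} = - \frac{326370}{521026} = \left(-326370\right) \frac{1}{521026} = - \frac{14835}{23683}$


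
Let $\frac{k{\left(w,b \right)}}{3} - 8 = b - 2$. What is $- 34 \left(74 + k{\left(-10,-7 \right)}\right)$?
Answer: $-2414$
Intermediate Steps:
$k{\left(w,b \right)} = 18 + 3 b$ ($k{\left(w,b \right)} = 24 + 3 \left(b - 2\right) = 24 + 3 \left(-2 + b\right) = 24 + \left(-6 + 3 b\right) = 18 + 3 b$)
$- 34 \left(74 + k{\left(-10,-7 \right)}\right) = - 34 \left(74 + \left(18 + 3 \left(-7\right)\right)\right) = - 34 \left(74 + \left(18 - 21\right)\right) = - 34 \left(74 - 3\right) = \left(-34\right) 71 = -2414$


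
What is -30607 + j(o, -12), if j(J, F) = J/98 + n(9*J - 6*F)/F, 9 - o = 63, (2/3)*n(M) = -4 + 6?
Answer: -5999129/196 ≈ -30608.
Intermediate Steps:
n(M) = 3 (n(M) = 3*(-4 + 6)/2 = (3/2)*2 = 3)
o = -54 (o = 9 - 1*63 = 9 - 63 = -54)
j(J, F) = 3/F + J/98 (j(J, F) = J/98 + 3/F = 3/F + J/98)
-30607 + j(o, -12) = -30607 + (3/(-12) + (1/98)*(-54)) = -30607 + (3*(-1/12) - 27/49) = -30607 + (-¼ - 27/49) = -30607 - 157/196 = -5999129/196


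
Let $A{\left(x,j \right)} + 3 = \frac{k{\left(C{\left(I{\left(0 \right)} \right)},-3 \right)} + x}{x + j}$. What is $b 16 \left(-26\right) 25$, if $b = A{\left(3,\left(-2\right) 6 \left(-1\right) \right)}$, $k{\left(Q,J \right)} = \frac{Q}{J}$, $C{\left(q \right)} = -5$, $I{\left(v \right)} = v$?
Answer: $\frac{251680}{9} \approx 27964.0$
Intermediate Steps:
$A{\left(x,j \right)} = -3 + \frac{\frac{5}{3} + x}{j + x}$ ($A{\left(x,j \right)} = -3 + \frac{- \frac{5}{-3} + x}{x + j} = -3 + \frac{\left(-5\right) \left(- \frac{1}{3}\right) + x}{j + x} = -3 + \frac{\frac{5}{3} + x}{j + x}$)
$b = - \frac{121}{45}$ ($b = \frac{\frac{5}{3} - 3 \left(-2\right) 6 \left(-1\right) - 6}{\left(-2\right) 6 \left(-1\right) + 3} = \frac{\frac{5}{3} - 3 \left(\left(-12\right) \left(-1\right)\right) - 6}{\left(-12\right) \left(-1\right) + 3} = \frac{\frac{5}{3} - 36 - 6}{12 + 3} = \frac{\frac{5}{3} - 36 - 6}{15} = \frac{1}{15} \left(- \frac{121}{3}\right) = - \frac{121}{45} \approx -2.6889$)
$b 16 \left(-26\right) 25 = - \frac{121 \cdot 16 \left(-26\right) 25}{45} = - \frac{121 \left(\left(-416\right) 25\right)}{45} = \left(- \frac{121}{45}\right) \left(-10400\right) = \frac{251680}{9}$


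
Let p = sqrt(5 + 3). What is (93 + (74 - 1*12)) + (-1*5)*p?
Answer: 155 - 10*sqrt(2) ≈ 140.86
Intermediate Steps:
p = 2*sqrt(2) (p = sqrt(8) = 2*sqrt(2) ≈ 2.8284)
(93 + (74 - 1*12)) + (-1*5)*p = (93 + (74 - 1*12)) + (-1*5)*(2*sqrt(2)) = (93 + (74 - 12)) - 10*sqrt(2) = (93 + 62) - 10*sqrt(2) = 155 - 10*sqrt(2)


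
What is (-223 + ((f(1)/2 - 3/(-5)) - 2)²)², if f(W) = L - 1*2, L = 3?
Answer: 493683961/10000 ≈ 49368.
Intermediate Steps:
f(W) = 1 (f(W) = 3 - 1*2 = 3 - 2 = 1)
(-223 + ((f(1)/2 - 3/(-5)) - 2)²)² = (-223 + ((1/2 - 3/(-5)) - 2)²)² = (-223 + ((1*(½) - 3*(-⅕)) - 2)²)² = (-223 + ((½ + ⅗) - 2)²)² = (-223 + (11/10 - 2)²)² = (-223 + (-9/10)²)² = (-223 + 81/100)² = (-22219/100)² = 493683961/10000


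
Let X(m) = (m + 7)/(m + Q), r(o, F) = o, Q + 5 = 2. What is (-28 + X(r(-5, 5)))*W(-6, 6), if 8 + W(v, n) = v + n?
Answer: 226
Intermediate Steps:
Q = -3 (Q = -5 + 2 = -3)
W(v, n) = -8 + n + v (W(v, n) = -8 + (v + n) = -8 + (n + v) = -8 + n + v)
X(m) = (7 + m)/(-3 + m) (X(m) = (m + 7)/(m - 3) = (7 + m)/(-3 + m))
(-28 + X(r(-5, 5)))*W(-6, 6) = (-28 + (7 - 5)/(-3 - 5))*(-8 + 6 - 6) = (-28 + 2/(-8))*(-8) = (-28 - 1/8*2)*(-8) = (-28 - 1/4)*(-8) = -113/4*(-8) = 226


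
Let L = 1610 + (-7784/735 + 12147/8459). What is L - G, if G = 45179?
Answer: -38705898928/888195 ≈ -43578.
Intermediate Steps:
L = 1421862977/888195 (L = 1610 + (-7784*1/735 + 12147*(1/8459)) = 1610 + (-1112/105 + 12147/8459) = 1610 - 8130973/888195 = 1421862977/888195 ≈ 1600.8)
L - G = 1421862977/888195 - 1*45179 = 1421862977/888195 - 45179 = -38705898928/888195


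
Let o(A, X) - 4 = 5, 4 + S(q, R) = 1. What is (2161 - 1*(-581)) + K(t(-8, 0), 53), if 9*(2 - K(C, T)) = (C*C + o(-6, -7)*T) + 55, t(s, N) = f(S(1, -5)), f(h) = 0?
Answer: 24164/9 ≈ 2684.9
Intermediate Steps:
S(q, R) = -3 (S(q, R) = -4 + 1 = -3)
o(A, X) = 9 (o(A, X) = 4 + 5 = 9)
t(s, N) = 0
K(C, T) = -37/9 - T - C²/9 (K(C, T) = 2 - ((C*C + 9*T) + 55)/9 = 2 - ((C² + 9*T) + 55)/9 = 2 - (55 + C² + 9*T)/9 = 2 + (-55/9 - T - C²/9) = -37/9 - T - C²/9)
(2161 - 1*(-581)) + K(t(-8, 0), 53) = (2161 - 1*(-581)) + (-37/9 - 1*53 - ⅑*0²) = (2161 + 581) + (-37/9 - 53 - ⅑*0) = 2742 + (-37/9 - 53 + 0) = 2742 - 514/9 = 24164/9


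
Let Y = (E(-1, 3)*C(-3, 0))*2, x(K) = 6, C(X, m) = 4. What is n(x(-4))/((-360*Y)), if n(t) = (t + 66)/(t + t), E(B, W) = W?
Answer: -1/1440 ≈ -0.00069444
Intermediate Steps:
n(t) = (66 + t)/(2*t) (n(t) = (66 + t)/((2*t)) = (66 + t)*(1/(2*t)) = (66 + t)/(2*t))
Y = 24 (Y = (3*4)*2 = 12*2 = 24)
n(x(-4))/((-360*Y)) = ((1/2)*(66 + 6)/6)/((-360*24)) = ((1/2)*(1/6)*72)/(-8640) = 6*(-1/8640) = -1/1440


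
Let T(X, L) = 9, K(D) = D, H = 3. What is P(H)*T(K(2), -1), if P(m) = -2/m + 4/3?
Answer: 6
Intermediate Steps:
P(m) = 4/3 - 2/m (P(m) = -2/m + 4*(⅓) = -2/m + 4/3 = 4/3 - 2/m)
P(H)*T(K(2), -1) = (4/3 - 2/3)*9 = (4/3 - 2*⅓)*9 = (4/3 - ⅔)*9 = (⅔)*9 = 6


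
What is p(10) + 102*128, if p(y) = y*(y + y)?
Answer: 13256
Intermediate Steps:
p(y) = 2*y**2 (p(y) = y*(2*y) = 2*y**2)
p(10) + 102*128 = 2*10**2 + 102*128 = 2*100 + 13056 = 200 + 13056 = 13256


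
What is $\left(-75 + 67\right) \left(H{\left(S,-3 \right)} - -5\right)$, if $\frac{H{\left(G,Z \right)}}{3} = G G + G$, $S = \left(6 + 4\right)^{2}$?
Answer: $-242440$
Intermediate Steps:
$S = 100$ ($S = 10^{2} = 100$)
$H{\left(G,Z \right)} = 3 G + 3 G^{2}$ ($H{\left(G,Z \right)} = 3 \left(G G + G\right) = 3 \left(G^{2} + G\right) = 3 \left(G + G^{2}\right) = 3 G + 3 G^{2}$)
$\left(-75 + 67\right) \left(H{\left(S,-3 \right)} - -5\right) = \left(-75 + 67\right) \left(3 \cdot 100 \left(1 + 100\right) - -5\right) = - 8 \left(3 \cdot 100 \cdot 101 + 5\right) = - 8 \left(30300 + 5\right) = \left(-8\right) 30305 = -242440$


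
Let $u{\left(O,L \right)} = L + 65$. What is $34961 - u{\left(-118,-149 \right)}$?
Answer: $35045$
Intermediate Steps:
$u{\left(O,L \right)} = 65 + L$
$34961 - u{\left(-118,-149 \right)} = 34961 - \left(65 - 149\right) = 34961 - -84 = 34961 + 84 = 35045$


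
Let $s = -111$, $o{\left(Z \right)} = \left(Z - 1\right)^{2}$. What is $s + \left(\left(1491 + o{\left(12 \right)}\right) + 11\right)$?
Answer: $1512$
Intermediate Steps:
$o{\left(Z \right)} = \left(-1 + Z\right)^{2}$
$s + \left(\left(1491 + o{\left(12 \right)}\right) + 11\right) = -111 + \left(\left(1491 + \left(-1 + 12\right)^{2}\right) + 11\right) = -111 + \left(\left(1491 + 11^{2}\right) + 11\right) = -111 + \left(\left(1491 + 121\right) + 11\right) = -111 + \left(1612 + 11\right) = -111 + 1623 = 1512$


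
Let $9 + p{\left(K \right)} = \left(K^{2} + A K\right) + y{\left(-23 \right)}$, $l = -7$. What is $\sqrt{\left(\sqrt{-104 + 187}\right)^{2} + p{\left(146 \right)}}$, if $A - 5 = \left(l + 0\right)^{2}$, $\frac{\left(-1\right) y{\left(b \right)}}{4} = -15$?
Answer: $\sqrt{29334} \approx 171.27$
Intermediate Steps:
$y{\left(b \right)} = 60$ ($y{\left(b \right)} = \left(-4\right) \left(-15\right) = 60$)
$A = 54$ ($A = 5 + \left(-7 + 0\right)^{2} = 5 + \left(-7\right)^{2} = 5 + 49 = 54$)
$p{\left(K \right)} = 51 + K^{2} + 54 K$ ($p{\left(K \right)} = -9 + \left(\left(K^{2} + 54 K\right) + 60\right) = -9 + \left(60 + K^{2} + 54 K\right) = 51 + K^{2} + 54 K$)
$\sqrt{\left(\sqrt{-104 + 187}\right)^{2} + p{\left(146 \right)}} = \sqrt{\left(\sqrt{-104 + 187}\right)^{2} + \left(51 + 146^{2} + 54 \cdot 146\right)} = \sqrt{\left(\sqrt{83}\right)^{2} + \left(51 + 21316 + 7884\right)} = \sqrt{83 + 29251} = \sqrt{29334}$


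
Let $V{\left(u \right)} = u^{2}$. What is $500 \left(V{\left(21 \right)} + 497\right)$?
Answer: $469000$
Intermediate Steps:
$500 \left(V{\left(21 \right)} + 497\right) = 500 \left(21^{2} + 497\right) = 500 \left(441 + 497\right) = 500 \cdot 938 = 469000$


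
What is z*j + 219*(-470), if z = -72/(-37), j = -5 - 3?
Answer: -3808986/37 ≈ -1.0295e+5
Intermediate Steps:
j = -8
z = 72/37 (z = -72*(-1/37) = 72/37 ≈ 1.9459)
z*j + 219*(-470) = (72/37)*(-8) + 219*(-470) = -576/37 - 102930 = -3808986/37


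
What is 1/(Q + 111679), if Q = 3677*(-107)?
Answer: -1/281760 ≈ -3.5491e-6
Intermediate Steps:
Q = -393439
1/(Q + 111679) = 1/(-393439 + 111679) = 1/(-281760) = -1/281760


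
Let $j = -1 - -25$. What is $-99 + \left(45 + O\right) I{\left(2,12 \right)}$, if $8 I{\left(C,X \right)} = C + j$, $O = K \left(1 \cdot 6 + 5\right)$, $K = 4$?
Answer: $\frac{761}{4} \approx 190.25$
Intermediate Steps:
$O = 44$ ($O = 4 \left(1 \cdot 6 + 5\right) = 4 \left(6 + 5\right) = 4 \cdot 11 = 44$)
$j = 24$ ($j = -1 + 25 = 24$)
$I{\left(C,X \right)} = 3 + \frac{C}{8}$ ($I{\left(C,X \right)} = \frac{C + 24}{8} = \frac{24 + C}{8} = 3 + \frac{C}{8}$)
$-99 + \left(45 + O\right) I{\left(2,12 \right)} = -99 + \left(45 + 44\right) \left(3 + \frac{1}{8} \cdot 2\right) = -99 + 89 \left(3 + \frac{1}{4}\right) = -99 + 89 \cdot \frac{13}{4} = -99 + \frac{1157}{4} = \frac{761}{4}$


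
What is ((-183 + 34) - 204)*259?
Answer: -91427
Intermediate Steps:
((-183 + 34) - 204)*259 = (-149 - 204)*259 = -353*259 = -91427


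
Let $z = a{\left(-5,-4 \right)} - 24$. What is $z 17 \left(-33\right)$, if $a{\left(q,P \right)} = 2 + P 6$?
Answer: $25806$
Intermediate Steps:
$a{\left(q,P \right)} = 2 + 6 P$
$z = -46$ ($z = \left(2 + 6 \left(-4\right)\right) - 24 = \left(2 - 24\right) - 24 = -22 - 24 = -46$)
$z 17 \left(-33\right) = \left(-46\right) 17 \left(-33\right) = \left(-782\right) \left(-33\right) = 25806$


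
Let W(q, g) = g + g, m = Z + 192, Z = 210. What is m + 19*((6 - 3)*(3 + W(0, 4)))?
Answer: 1029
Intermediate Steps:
m = 402 (m = 210 + 192 = 402)
W(q, g) = 2*g
m + 19*((6 - 3)*(3 + W(0, 4))) = 402 + 19*((6 - 3)*(3 + 2*4)) = 402 + 19*(3*(3 + 8)) = 402 + 19*(3*11) = 402 + 19*33 = 402 + 627 = 1029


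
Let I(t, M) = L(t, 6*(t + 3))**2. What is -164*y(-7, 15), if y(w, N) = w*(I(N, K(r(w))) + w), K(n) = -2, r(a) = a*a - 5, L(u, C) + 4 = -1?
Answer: 20664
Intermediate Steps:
L(u, C) = -5 (L(u, C) = -4 - 1 = -5)
r(a) = -5 + a**2 (r(a) = a**2 - 5 = -5 + a**2)
I(t, M) = 25 (I(t, M) = (-5)**2 = 25)
y(w, N) = w*(25 + w)
-164*y(-7, 15) = -(-1148)*(25 - 7) = -(-1148)*18 = -164*(-126) = 20664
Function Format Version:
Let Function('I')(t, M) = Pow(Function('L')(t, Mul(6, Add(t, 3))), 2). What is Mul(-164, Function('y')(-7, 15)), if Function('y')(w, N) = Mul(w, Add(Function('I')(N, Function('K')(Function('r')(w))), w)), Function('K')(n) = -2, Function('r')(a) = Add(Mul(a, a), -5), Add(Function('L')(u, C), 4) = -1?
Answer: 20664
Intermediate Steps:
Function('L')(u, C) = -5 (Function('L')(u, C) = Add(-4, -1) = -5)
Function('r')(a) = Add(-5, Pow(a, 2)) (Function('r')(a) = Add(Pow(a, 2), -5) = Add(-5, Pow(a, 2)))
Function('I')(t, M) = 25 (Function('I')(t, M) = Pow(-5, 2) = 25)
Function('y')(w, N) = Mul(w, Add(25, w))
Mul(-164, Function('y')(-7, 15)) = Mul(-164, Mul(-7, Add(25, -7))) = Mul(-164, Mul(-7, 18)) = Mul(-164, -126) = 20664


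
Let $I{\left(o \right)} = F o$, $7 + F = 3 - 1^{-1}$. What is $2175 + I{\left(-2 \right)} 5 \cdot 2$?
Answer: $2275$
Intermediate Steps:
$F = -5$ ($F = -7 + \left(3 - 1^{-1}\right) = -7 + \left(3 - 1\right) = -7 + 2 = -5$)
$I{\left(o \right)} = - 5 o$
$2175 + I{\left(-2 \right)} 5 \cdot 2 = 2175 + \left(-5\right) \left(-2\right) 5 \cdot 2 = 2175 + 10 \cdot 10 = 2175 + 100 = 2275$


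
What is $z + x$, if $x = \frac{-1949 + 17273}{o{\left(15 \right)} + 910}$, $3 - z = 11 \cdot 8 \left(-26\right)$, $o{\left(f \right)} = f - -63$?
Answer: $\frac{569708}{247} \approx 2306.5$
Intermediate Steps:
$o{\left(f \right)} = 63 + f$ ($o{\left(f \right)} = f + 63 = 63 + f$)
$z = 2291$ ($z = 3 - 11 \cdot 8 \left(-26\right) = 3 - 88 \left(-26\right) = 3 - -2288 = 3 + 2288 = 2291$)
$x = \frac{3831}{247}$ ($x = \frac{-1949 + 17273}{\left(63 + 15\right) + 910} = \frac{15324}{78 + 910} = \frac{15324}{988} = 15324 \cdot \frac{1}{988} = \frac{3831}{247} \approx 15.51$)
$z + x = 2291 + \frac{3831}{247} = \frac{569708}{247}$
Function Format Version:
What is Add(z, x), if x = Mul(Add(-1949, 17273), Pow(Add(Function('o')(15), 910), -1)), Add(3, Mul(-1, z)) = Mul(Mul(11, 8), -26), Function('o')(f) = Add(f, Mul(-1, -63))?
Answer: Rational(569708, 247) ≈ 2306.5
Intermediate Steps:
Function('o')(f) = Add(63, f) (Function('o')(f) = Add(f, 63) = Add(63, f))
z = 2291 (z = Add(3, Mul(-1, Mul(Mul(11, 8), -26))) = Add(3, Mul(-1, Mul(88, -26))) = Add(3, Mul(-1, -2288)) = Add(3, 2288) = 2291)
x = Rational(3831, 247) (x = Mul(Add(-1949, 17273), Pow(Add(Add(63, 15), 910), -1)) = Mul(15324, Pow(Add(78, 910), -1)) = Mul(15324, Pow(988, -1)) = Mul(15324, Rational(1, 988)) = Rational(3831, 247) ≈ 15.510)
Add(z, x) = Add(2291, Rational(3831, 247)) = Rational(569708, 247)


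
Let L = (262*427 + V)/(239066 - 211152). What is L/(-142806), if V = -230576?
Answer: 59351/1993143342 ≈ 2.9778e-5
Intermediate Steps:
L = -59351/13957 (L = (262*427 - 230576)/(239066 - 211152) = (111874 - 230576)/27914 = -118702*1/27914 = -59351/13957 ≈ -4.2524)
L/(-142806) = -59351/13957/(-142806) = -59351/13957*(-1/142806) = 59351/1993143342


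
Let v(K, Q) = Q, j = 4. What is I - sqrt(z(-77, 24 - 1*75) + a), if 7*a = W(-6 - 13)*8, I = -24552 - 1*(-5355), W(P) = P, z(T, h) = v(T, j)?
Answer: -19197 - 2*I*sqrt(217)/7 ≈ -19197.0 - 4.2088*I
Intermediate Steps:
z(T, h) = 4
I = -19197 (I = -24552 + 5355 = -19197)
a = -152/7 (a = ((-6 - 13)*8)/7 = (-19*8)/7 = (1/7)*(-152) = -152/7 ≈ -21.714)
I - sqrt(z(-77, 24 - 1*75) + a) = -19197 - sqrt(4 - 152/7) = -19197 - sqrt(-124/7) = -19197 - 2*I*sqrt(217)/7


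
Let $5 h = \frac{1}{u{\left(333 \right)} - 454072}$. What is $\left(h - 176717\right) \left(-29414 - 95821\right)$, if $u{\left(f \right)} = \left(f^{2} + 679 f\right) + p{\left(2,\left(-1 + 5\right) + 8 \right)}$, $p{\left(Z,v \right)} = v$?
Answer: $\frac{2590761352763727}{117064} \approx 2.2131 \cdot 10^{10}$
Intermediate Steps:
$u{\left(f \right)} = 12 + f^{2} + 679 f$ ($u{\left(f \right)} = \left(f^{2} + 679 f\right) + \left(\left(-1 + 5\right) + 8\right) = \left(f^{2} + 679 f\right) + \left(4 + 8\right) = \left(f^{2} + 679 f\right) + 12 = 12 + f^{2} + 679 f$)
$h = - \frac{1}{585320}$ ($h = \frac{1}{5 \left(\left(12 + 333^{2} + 679 \cdot 333\right) - 454072\right)} = \frac{1}{5 \left(\left(12 + 110889 + 226107\right) - 454072\right)} = \frac{1}{5 \left(337008 - 454072\right)} = \frac{1}{5 \left(-117064\right)} = \frac{1}{5} \left(- \frac{1}{117064}\right) = - \frac{1}{585320} \approx -1.7085 \cdot 10^{-6}$)
$\left(h - 176717\right) \left(-29414 - 95821\right) = \left(- \frac{1}{585320} - 176717\right) \left(-29414 - 95821\right) = \left(- \frac{103435994441}{585320}\right) \left(-125235\right) = \frac{2590761352763727}{117064}$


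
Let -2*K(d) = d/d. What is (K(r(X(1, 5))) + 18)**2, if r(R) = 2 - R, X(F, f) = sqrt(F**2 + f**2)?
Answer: 1225/4 ≈ 306.25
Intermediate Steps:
K(d) = -1/2 (K(d) = -d/(2*d) = -1/2*1 = -1/2)
(K(r(X(1, 5))) + 18)**2 = (-1/2 + 18)**2 = (35/2)**2 = 1225/4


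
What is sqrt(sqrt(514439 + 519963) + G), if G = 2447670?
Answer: sqrt(2447670 + sqrt(1034402)) ≈ 1564.8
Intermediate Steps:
sqrt(sqrt(514439 + 519963) + G) = sqrt(sqrt(514439 + 519963) + 2447670) = sqrt(sqrt(1034402) + 2447670) = sqrt(2447670 + sqrt(1034402))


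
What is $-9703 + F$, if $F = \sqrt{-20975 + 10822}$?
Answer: $-9703 + i \sqrt{10153} \approx -9703.0 + 100.76 i$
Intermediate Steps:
$F = i \sqrt{10153}$ ($F = \sqrt{-10153} = i \sqrt{10153} \approx 100.76 i$)
$-9703 + F = -9703 + i \sqrt{10153}$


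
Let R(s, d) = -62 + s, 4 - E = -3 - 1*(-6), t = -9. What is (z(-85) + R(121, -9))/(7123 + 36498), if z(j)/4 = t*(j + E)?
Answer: 3083/43621 ≈ 0.070677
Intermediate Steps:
E = 1 (E = 4 - (-3 - 1*(-6)) = 4 - (-3 + 6) = 4 - 1*3 = 4 - 3 = 1)
z(j) = -36 - 36*j (z(j) = 4*(-9*(j + 1)) = 4*(-9*(1 + j)) = 4*(-9 - 9*j) = -36 - 36*j)
(z(-85) + R(121, -9))/(7123 + 36498) = ((-36 - 36*(-85)) + (-62 + 121))/(7123 + 36498) = ((-36 + 3060) + 59)/43621 = (3024 + 59)*(1/43621) = 3083*(1/43621) = 3083/43621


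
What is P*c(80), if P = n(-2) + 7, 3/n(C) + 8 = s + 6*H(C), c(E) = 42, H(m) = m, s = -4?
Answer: 1155/4 ≈ 288.75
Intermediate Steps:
n(C) = 3/(-12 + 6*C) (n(C) = 3/(-8 + (-4 + 6*C)) = 3/(-12 + 6*C))
P = 55/8 (P = 1/(2*(-2 - 2)) + 7 = (½)/(-4) + 7 = (½)*(-¼) + 7 = -⅛ + 7 = 55/8 ≈ 6.8750)
P*c(80) = (55/8)*42 = 1155/4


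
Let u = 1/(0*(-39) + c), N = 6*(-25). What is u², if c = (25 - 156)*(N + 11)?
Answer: 1/331567681 ≈ 3.0160e-9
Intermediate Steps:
N = -150
c = 18209 (c = (25 - 156)*(-150 + 11) = -131*(-139) = 18209)
u = 1/18209 (u = 1/(0*(-39) + 18209) = 1/(0 + 18209) = 1/18209 ≈ 5.4918e-5)
u² = (1/18209)² = 1/331567681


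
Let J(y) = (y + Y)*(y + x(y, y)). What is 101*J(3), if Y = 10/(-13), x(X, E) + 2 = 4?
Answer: 14645/13 ≈ 1126.5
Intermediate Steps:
x(X, E) = 2 (x(X, E) = -2 + 4 = 2)
Y = -10/13 (Y = 10*(-1/13) = -10/13 ≈ -0.76923)
J(y) = (2 + y)*(-10/13 + y) (J(y) = (y - 10/13)*(y + 2) = (-10/13 + y)*(2 + y) = (2 + y)*(-10/13 + y))
101*J(3) = 101*(-20/13 + 3² + (16/13)*3) = 101*(-20/13 + 9 + 48/13) = 101*(145/13) = 14645/13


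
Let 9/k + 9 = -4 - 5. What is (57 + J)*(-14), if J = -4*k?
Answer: -826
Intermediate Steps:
k = -½ (k = 9/(-9 + (-4 - 5)) = 9/(-9 - 9) = 9/(-18) = 9*(-1/18) = -½ ≈ -0.50000)
J = 2 (J = -4*(-½) = 2)
(57 + J)*(-14) = (57 + 2)*(-14) = 59*(-14) = -826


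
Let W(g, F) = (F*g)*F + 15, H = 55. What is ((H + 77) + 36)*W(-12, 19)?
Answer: -725256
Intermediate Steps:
W(g, F) = 15 + g*F**2 (W(g, F) = g*F**2 + 15 = 15 + g*F**2)
((H + 77) + 36)*W(-12, 19) = ((55 + 77) + 36)*(15 - 12*19**2) = (132 + 36)*(15 - 12*361) = 168*(15 - 4332) = 168*(-4317) = -725256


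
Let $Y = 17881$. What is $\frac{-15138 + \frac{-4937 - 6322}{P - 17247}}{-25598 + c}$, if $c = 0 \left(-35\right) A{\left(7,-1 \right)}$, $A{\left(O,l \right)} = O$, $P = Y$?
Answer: $\frac{9608751}{16229132} \approx 0.59207$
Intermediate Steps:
$P = 17881$
$c = 0$ ($c = 0 \left(-35\right) 7 = 0 \cdot 7 = 0$)
$\frac{-15138 + \frac{-4937 - 6322}{P - 17247}}{-25598 + c} = \frac{-15138 + \frac{-4937 - 6322}{17881 - 17247}}{-25598 + 0} = \frac{-15138 - \frac{11259}{634}}{-25598} = \left(-15138 - \frac{11259}{634}\right) \left(- \frac{1}{25598}\right) = \left(- \frac{9608751}{634}\right) \left(- \frac{1}{25598}\right) = \frac{9608751}{16229132}$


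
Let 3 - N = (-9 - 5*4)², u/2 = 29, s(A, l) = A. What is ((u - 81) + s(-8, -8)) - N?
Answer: 807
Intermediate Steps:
u = 58 (u = 2*29 = 58)
N = -838 (N = 3 - (-9 - 5*4)² = 3 - (-9 - 20)² = 3 - 1*(-29)² = 3 - 1*841 = 3 - 841 = -838)
((u - 81) + s(-8, -8)) - N = ((58 - 81) - 8) - 1*(-838) = (-23 - 8) + 838 = -31 + 838 = 807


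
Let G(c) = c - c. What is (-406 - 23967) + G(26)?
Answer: -24373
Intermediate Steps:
G(c) = 0
(-406 - 23967) + G(26) = (-406 - 23967) + 0 = -24373 + 0 = -24373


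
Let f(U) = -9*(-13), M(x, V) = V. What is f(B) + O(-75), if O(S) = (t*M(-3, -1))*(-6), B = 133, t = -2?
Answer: 105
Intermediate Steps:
O(S) = -12 (O(S) = -2*(-1)*(-6) = 2*(-6) = -12)
f(U) = 117
f(B) + O(-75) = 117 - 12 = 105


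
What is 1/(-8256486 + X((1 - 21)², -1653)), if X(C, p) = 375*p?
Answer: -1/8876361 ≈ -1.1266e-7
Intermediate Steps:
1/(-8256486 + X((1 - 21)², -1653)) = 1/(-8256486 + 375*(-1653)) = 1/(-8256486 - 619875) = 1/(-8876361) = -1/8876361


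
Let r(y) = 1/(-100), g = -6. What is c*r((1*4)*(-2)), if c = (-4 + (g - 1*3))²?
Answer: -169/100 ≈ -1.6900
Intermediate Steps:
c = 169 (c = (-4 + (-6 - 1*3))² = (-4 + (-6 - 3))² = (-4 - 9)² = (-13)² = 169)
r(y) = -1/100
c*r((1*4)*(-2)) = 169*(-1/100) = -169/100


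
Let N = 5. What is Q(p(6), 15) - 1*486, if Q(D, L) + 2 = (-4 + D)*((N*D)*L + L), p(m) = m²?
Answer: 86392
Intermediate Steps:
Q(D, L) = -2 + (-4 + D)*(L + 5*D*L) (Q(D, L) = -2 + (-4 + D)*((5*D)*L + L) = -2 + (-4 + D)*(5*D*L + L) = -2 + (-4 + D)*(L + 5*D*L))
Q(p(6), 15) - 1*486 = (-2 - 4*15 - 19*6²*15 + 5*15*(6²)²) - 1*486 = (-2 - 60 - 19*36*15 + 5*15*36²) - 486 = (-2 - 60 - 10260 + 5*15*1296) - 486 = (-2 - 60 - 10260 + 97200) - 486 = 86878 - 486 = 86392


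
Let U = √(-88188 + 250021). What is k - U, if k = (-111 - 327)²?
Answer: 191844 - √161833 ≈ 1.9144e+5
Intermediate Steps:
U = √161833 ≈ 402.28
k = 191844 (k = (-438)² = 191844)
k - U = 191844 - √161833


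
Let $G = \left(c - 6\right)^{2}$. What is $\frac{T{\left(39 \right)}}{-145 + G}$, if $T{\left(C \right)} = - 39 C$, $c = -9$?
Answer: $- \frac{1521}{80} \approx -19.013$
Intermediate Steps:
$G = 225$ ($G = \left(-9 - 6\right)^{2} = \left(-15\right)^{2} = 225$)
$\frac{T{\left(39 \right)}}{-145 + G} = \frac{\left(-39\right) 39}{-145 + 225} = \frac{1}{80} \left(-1521\right) = - \frac{1521}{80}$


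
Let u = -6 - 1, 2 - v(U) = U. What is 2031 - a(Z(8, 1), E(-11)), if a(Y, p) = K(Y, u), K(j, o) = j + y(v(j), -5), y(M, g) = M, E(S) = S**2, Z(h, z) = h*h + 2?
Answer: 2029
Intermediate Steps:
v(U) = 2 - U
Z(h, z) = 2 + h**2 (Z(h, z) = h**2 + 2 = 2 + h**2)
u = -7
K(j, o) = 2 (K(j, o) = j + (2 - j) = 2)
a(Y, p) = 2
2031 - a(Z(8, 1), E(-11)) = 2031 - 1*2 = 2031 - 2 = 2029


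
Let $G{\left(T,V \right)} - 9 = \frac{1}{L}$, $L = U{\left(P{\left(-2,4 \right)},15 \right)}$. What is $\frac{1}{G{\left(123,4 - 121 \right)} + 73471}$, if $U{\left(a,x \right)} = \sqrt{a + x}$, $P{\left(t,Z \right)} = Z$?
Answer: $\frac{1396120}{102586897599} - \frac{\sqrt{19}}{102586897599} \approx 1.3609 \cdot 10^{-5}$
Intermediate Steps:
$L = \sqrt{19}$ ($L = \sqrt{4 + 15} = \sqrt{19} \approx 4.3589$)
$G{\left(T,V \right)} = 9 + \frac{\sqrt{19}}{19}$ ($G{\left(T,V \right)} = 9 + \frac{1}{\sqrt{19}} = 9 + \frac{\sqrt{19}}{19}$)
$\frac{1}{G{\left(123,4 - 121 \right)} + 73471} = \frac{1}{\left(9 + \frac{\sqrt{19}}{19}\right) + 73471} = \frac{1}{73480 + \frac{\sqrt{19}}{19}}$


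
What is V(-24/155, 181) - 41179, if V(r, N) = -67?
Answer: -41246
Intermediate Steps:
V(-24/155, 181) - 41179 = -67 - 41179 = -41246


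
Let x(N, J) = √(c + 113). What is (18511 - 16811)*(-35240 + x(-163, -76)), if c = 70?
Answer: -59908000 + 1700*√183 ≈ -5.9885e+7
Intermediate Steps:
x(N, J) = √183 (x(N, J) = √(70 + 113) = √183)
(18511 - 16811)*(-35240 + x(-163, -76)) = (18511 - 16811)*(-35240 + √183) = 1700*(-35240 + √183) = -59908000 + 1700*√183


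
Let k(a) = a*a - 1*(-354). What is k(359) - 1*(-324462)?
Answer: 453697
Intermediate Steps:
k(a) = 354 + a² (k(a) = a² + 354 = 354 + a²)
k(359) - 1*(-324462) = (354 + 359²) - 1*(-324462) = (354 + 128881) + 324462 = 129235 + 324462 = 453697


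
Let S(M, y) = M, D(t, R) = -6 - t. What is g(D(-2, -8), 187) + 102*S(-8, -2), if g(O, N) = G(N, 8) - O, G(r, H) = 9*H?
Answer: -740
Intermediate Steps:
g(O, N) = 72 - O (g(O, N) = 9*8 - O = 72 - O)
g(D(-2, -8), 187) + 102*S(-8, -2) = (72 - (-6 - 1*(-2))) + 102*(-8) = (72 - (-6 + 2)) - 816 = (72 - 1*(-4)) - 816 = (72 + 4) - 816 = 76 - 816 = -740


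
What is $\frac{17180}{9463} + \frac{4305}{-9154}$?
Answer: $\frac{116527505}{86624302} \approx 1.3452$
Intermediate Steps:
$\frac{17180}{9463} + \frac{4305}{-9154} = 17180 \cdot \frac{1}{9463} + 4305 \left(- \frac{1}{9154}\right) = \frac{17180}{9463} - \frac{4305}{9154} = \frac{116527505}{86624302}$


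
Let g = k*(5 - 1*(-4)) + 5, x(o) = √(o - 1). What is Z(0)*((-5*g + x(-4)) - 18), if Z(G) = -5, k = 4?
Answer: 1115 - 5*I*√5 ≈ 1115.0 - 11.18*I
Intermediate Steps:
x(o) = √(-1 + o)
g = 41 (g = 4*(5 - 1*(-4)) + 5 = 4*(5 + 4) + 5 = 4*9 + 5 = 36 + 5 = 41)
Z(0)*((-5*g + x(-4)) - 18) = -5*((-5*41 + √(-1 - 4)) - 18) = -5*((-205 + √(-5)) - 18) = -5*((-205 + I*√5) - 18) = -5*(-223 + I*√5) = 1115 - 5*I*√5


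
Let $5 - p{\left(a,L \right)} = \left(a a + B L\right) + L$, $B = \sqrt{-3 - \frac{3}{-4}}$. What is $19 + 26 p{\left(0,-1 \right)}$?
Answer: $175 + 39 i \approx 175.0 + 39.0 i$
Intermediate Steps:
$B = \frac{3 i}{2}$ ($B = \sqrt{-3 - - \frac{3}{4}} = \sqrt{-3 + \frac{3}{4}} = \sqrt{- \frac{9}{4}} = \frac{3 i}{2} \approx 1.5 i$)
$p{\left(a,L \right)} = 5 - L - a^{2} - \frac{3 i L}{2}$ ($p{\left(a,L \right)} = 5 - \left(\left(a a + \frac{3 i}{2} L\right) + L\right) = 5 - \left(\left(a^{2} + \frac{3 i L}{2}\right) + L\right) = 5 - \left(L + a^{2} + \frac{3 i L}{2}\right) = 5 - L - a^{2} - \frac{3 i L}{2}$)
$19 + 26 p{\left(0,-1 \right)} = 19 + 26 \left(5 - -1 - 0^{2} - \frac{3}{2} i \left(-1\right)\right) = 19 + 26 \left(5 + 1 - 0 + \frac{3 i}{2}\right) = 19 + 26 \left(5 + 1 + 0 + \frac{3 i}{2}\right) = 19 + 26 \left(6 + \frac{3 i}{2}\right) = 19 + \left(156 + 39 i\right) = 175 + 39 i$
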